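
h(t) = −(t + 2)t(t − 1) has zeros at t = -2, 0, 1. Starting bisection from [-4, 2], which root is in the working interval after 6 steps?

h(-1) = -2 < 0, so the root lies in [-4, -1]
h(-2.5) = 4.375 > 0, so the root lies in [-2.5, -1]
h(-1.75) = -1.203125 < 0, so the root lies in [-2.5, -1.75]
h(-2.125) = 0.8301 > 0, so the root lies in [-2.125, -1.75]
h(-1.9375) = -0.3557 < 0, so the root lies in [-2.125, -1.9375]
h(-2.03125) = 0.1924 > 0, so the root lies in [-2.03125, -1.9375]

-2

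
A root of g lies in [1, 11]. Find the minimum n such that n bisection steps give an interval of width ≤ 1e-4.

17

Width after n steps is 10/2^n. Need 2^n ≥ 10/1e-4 = 100000.
2^16 = 65536 < 100000 ≤ 2^17 = 131072, so n = 17.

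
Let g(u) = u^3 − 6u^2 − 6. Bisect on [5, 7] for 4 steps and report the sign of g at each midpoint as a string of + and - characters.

u = 6 gives g = -6, negative; keep [6, 7]
u = 6.5 gives g = 15.125, positive; keep [6, 6.5]
u = 6.25 gives g = 3.765625, positive; keep [6, 6.25]
u = 6.125 gives g = -1.3105, negative; keep [6.125, 6.25]

-++-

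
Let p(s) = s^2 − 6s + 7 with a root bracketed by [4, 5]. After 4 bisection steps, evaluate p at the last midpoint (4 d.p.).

p(4.5) = 0.25 > 0, so the root lies in [4, 4.5]
p(4.25) = -0.4375 < 0, so the root lies in [4.25, 4.5]
p(4.375) = -0.109375 < 0, so the root lies in [4.375, 4.5]
p(4.4375) = 0.0664 > 0, so the root lies in [4.375, 4.4375]

0.0664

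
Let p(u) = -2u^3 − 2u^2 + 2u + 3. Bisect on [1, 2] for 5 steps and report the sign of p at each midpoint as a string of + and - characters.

---++

m = 1.5, p(m) = -5.25 (−); new bracket [1, 1.5]
m = 1.25, p(m) = -1.53125 (−); new bracket [1, 1.25]
m = 1.125, p(m) = -0.128906 (−); new bracket [1, 1.125]
m = 1.0625, p(m) = 0.4683 (+); new bracket [1.0625, 1.125]
m = 1.09375, p(m) = 0.178 (+); new bracket [1.09375, 1.125]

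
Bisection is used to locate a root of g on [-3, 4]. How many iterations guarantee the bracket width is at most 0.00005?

18

Width after n steps is 7/2^n. Need 2^n ≥ 7/0.00005 = 140000.
2^17 = 131072 < 140000 ≤ 2^18 = 262144, so n = 18.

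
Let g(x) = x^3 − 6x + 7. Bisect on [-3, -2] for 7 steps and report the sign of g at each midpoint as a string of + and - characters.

+++--++

midpoint -2.5: g = 6.375 > 0 → [-3, -2.5]
midpoint -2.75: g = 2.703125 > 0 → [-3, -2.75]
midpoint -2.875: g = 0.486328 > 0 → [-3, -2.875]
midpoint -2.9375: g = -0.7224 < 0 → [-2.9375, -2.875]
midpoint -2.90625: g = -0.1095 < 0 → [-2.90625, -2.875]
midpoint -2.890625: g = 0.1905 > 0 → [-2.90625, -2.890625]
midpoint -2.8984375: g = 0.041 > 0 → [-2.90625, -2.8984375]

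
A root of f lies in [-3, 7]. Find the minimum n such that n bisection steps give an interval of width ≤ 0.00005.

18

Width after n steps is 10/2^n. Need 2^n ≥ 10/0.00005 = 200000.
2^17 = 131072 < 200000 ≤ 2^18 = 262144, so n = 18.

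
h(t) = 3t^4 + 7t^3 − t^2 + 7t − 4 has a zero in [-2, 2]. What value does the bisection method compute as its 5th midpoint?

0.375

midpoint 0: h = -4 < 0 → [0, 2]
midpoint 1: h = 12 > 0 → [0, 1]
midpoint 0.5: h = 0.3125 > 0 → [0, 0.5]
midpoint 0.25: h = -2.1914 < 0 → [0.25, 0.5]
midpoint 0.375: h = -1.0872 < 0 → [0.375, 0.5]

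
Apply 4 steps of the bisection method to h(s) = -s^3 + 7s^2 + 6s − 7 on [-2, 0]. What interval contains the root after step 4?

[-1.375, -1.25]

midpoint -1: h = -5 < 0 → [-2, -1]
midpoint -1.5: h = 3.125 > 0 → [-1.5, -1]
midpoint -1.25: h = -1.609375 < 0 → [-1.5, -1.25]
midpoint -1.375: h = 0.584 > 0 → [-1.375, -1.25]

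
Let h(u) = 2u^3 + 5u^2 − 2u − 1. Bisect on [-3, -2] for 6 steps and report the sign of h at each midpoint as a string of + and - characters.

++--+-

h(-2.5) = 4 > 0, so the root lies in [-3, -2.5]
h(-2.75) = 0.71875 > 0, so the root lies in [-3, -2.75]
h(-2.875) = -1.449219 < 0, so the root lies in [-2.875, -2.75]
h(-2.8125) = -0.3188 < 0, so the root lies in [-2.8125, -2.75]
h(-2.78125) = 0.2114 > 0, so the root lies in [-2.8125, -2.78125]
h(-2.796875) = -0.0509 < 0, so the root lies in [-2.796875, -2.78125]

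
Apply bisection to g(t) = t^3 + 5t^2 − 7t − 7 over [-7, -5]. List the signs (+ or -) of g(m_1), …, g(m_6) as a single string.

g(-6) = -1 < 0, so the root lies in [-6, -5]
g(-5.5) = 16.375 > 0, so the root lies in [-6, -5.5]
g(-5.75) = 8.453125 > 0, so the root lies in [-6, -5.75]
g(-5.875) = 3.9238 > 0, so the root lies in [-6, -5.875]
g(-5.9375) = 1.512 > 0, so the root lies in [-6, -5.9375]
g(-5.96875) = 0.2686 > 0, so the root lies in [-6, -5.96875]

-+++++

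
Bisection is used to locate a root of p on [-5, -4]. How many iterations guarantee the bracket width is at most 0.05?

5

Width after n steps is 1/2^n. Need 2^n ≥ 1/0.05 = 20.
2^4 = 16 < 20 ≤ 2^5 = 32, so n = 5.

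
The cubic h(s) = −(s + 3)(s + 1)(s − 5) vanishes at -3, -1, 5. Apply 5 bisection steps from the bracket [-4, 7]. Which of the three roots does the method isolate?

midpoint 1.5: h = 39.375 > 0 → [1.5, 7]
midpoint 4.25: h = 28.546875 > 0 → [4.25, 7]
midpoint 5.625: h = -35.712891 < 0 → [4.25, 5.625]
midpoint 4.9375: h = 2.9456 > 0 → [4.9375, 5.625]
midpoint 5.28125: h = -14.6297 < 0 → [4.9375, 5.28125]

5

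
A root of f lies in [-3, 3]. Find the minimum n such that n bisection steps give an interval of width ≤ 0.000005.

21

Width after n steps is 6/2^n. Need 2^n ≥ 6/0.000005 = 1200000.
2^20 = 1048576 < 1200000 ≤ 2^21 = 2097152, so n = 21.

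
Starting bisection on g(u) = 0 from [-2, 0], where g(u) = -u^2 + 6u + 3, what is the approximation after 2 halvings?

-0.5

g(-1) = -4 < 0, so the root lies in [-1, 0]
g(-0.5) = -0.25 < 0, so the root lies in [-0.5, 0]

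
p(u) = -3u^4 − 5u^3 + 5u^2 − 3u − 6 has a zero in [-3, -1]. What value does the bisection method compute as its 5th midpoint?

midpoint -2: p = 12 > 0 → [-3, -2]
midpoint -2.5: p = -6.3125 < 0 → [-2.5, -2]
midpoint -2.25: p = 6.128906 > 0 → [-2.5, -2.25]
midpoint -2.375: p = 0.8606 > 0 → [-2.5, -2.375]
midpoint -2.4375: p = -2.4705 < 0 → [-2.4375, -2.375]

-2.4375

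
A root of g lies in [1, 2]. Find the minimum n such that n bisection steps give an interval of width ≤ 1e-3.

Width after n steps is 1/2^n. Need 2^n ≥ 1/1e-3 = 1000.
2^9 = 512 < 1000 ≤ 2^10 = 1024, so n = 10.

10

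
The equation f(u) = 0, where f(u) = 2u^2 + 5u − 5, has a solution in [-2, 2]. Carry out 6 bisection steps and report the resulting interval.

midpoint 0: f = -5 < 0 → [0, 2]
midpoint 1: f = 2 > 0 → [0, 1]
midpoint 0.5: f = -2 < 0 → [0.5, 1]
midpoint 0.75: f = -0.125 < 0 → [0.75, 1]
midpoint 0.875: f = 0.9062 > 0 → [0.75, 0.875]
midpoint 0.8125: f = 0.3828 > 0 → [0.75, 0.8125]

[0.75, 0.8125]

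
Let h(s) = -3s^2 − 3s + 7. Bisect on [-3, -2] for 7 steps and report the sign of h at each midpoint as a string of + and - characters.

m = -2.5, h(m) = -4.25 (−); new bracket [-2.5, -2]
m = -2.25, h(m) = -1.4375 (−); new bracket [-2.25, -2]
m = -2.125, h(m) = -0.171875 (−); new bracket [-2.125, -2]
m = -2.0625, h(m) = 0.4258 (+); new bracket [-2.125, -2.0625]
m = -2.09375, h(m) = 0.1299 (+); new bracket [-2.125, -2.09375]
m = -2.109375, h(m) = -0.0203 (−); new bracket [-2.109375, -2.09375]
m = -2.1015625, h(m) = 0.055 (+); new bracket [-2.109375, -2.1015625]

---++-+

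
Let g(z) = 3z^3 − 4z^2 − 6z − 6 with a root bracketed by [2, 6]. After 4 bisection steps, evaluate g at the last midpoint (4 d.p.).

-5.5781

m = 4, g(m) = 98 (+); new bracket [2, 4]
m = 3, g(m) = 21 (+); new bracket [2, 3]
m = 2.5, g(m) = 0.875 (+); new bracket [2, 2.5]
m = 2.25, g(m) = -5.5781 (−); new bracket [2.25, 2.5]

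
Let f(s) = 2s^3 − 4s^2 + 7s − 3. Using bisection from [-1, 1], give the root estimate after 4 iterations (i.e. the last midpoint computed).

0.625

midpoint 0: f = -3 < 0 → [0, 1]
midpoint 0.5: f = -0.25 < 0 → [0.5, 1]
midpoint 0.75: f = 0.84375 > 0 → [0.5, 0.75]
midpoint 0.625: f = 0.3008 > 0 → [0.5, 0.625]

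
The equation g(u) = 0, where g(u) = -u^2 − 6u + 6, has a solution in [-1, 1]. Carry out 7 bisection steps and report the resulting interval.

[0.859375, 0.875]

g(0) = 6 > 0, so the root lies in [0, 1]
g(0.5) = 2.75 > 0, so the root lies in [0.5, 1]
g(0.75) = 0.9375 > 0, so the root lies in [0.75, 1]
g(0.875) = -0.0156 < 0, so the root lies in [0.75, 0.875]
g(0.8125) = 0.4648 > 0, so the root lies in [0.8125, 0.875]
g(0.84375) = 0.2256 > 0, so the root lies in [0.84375, 0.875]
g(0.859375) = 0.1052 > 0, so the root lies in [0.859375, 0.875]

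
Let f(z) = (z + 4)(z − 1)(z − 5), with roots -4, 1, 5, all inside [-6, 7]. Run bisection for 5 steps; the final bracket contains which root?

-4

midpoint 0.5: f = 10.125 > 0 → [-6, 0.5]
midpoint -2.75: f = 36.328125 > 0 → [-6, -2.75]
midpoint -4.375: f = -18.896484 < 0 → [-4.375, -2.75]
midpoint -3.5625: f = 17.0916 > 0 → [-4.375, -3.5625]
midpoint -3.96875: f = 1.3926 > 0 → [-4.375, -3.96875]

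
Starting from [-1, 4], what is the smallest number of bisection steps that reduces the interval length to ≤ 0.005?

10

Width after n steps is 5/2^n. Need 2^n ≥ 5/0.005 = 1000.
2^9 = 512 < 1000 ≤ 2^10 = 1024, so n = 10.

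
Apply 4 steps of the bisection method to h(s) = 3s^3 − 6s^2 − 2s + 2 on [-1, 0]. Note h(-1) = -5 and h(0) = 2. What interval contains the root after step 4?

m = -0.5, h(m) = 1.125 (+); new bracket [-1, -0.5]
m = -0.75, h(m) = -1.140625 (−); new bracket [-0.75, -0.5]
m = -0.625, h(m) = 0.173828 (+); new bracket [-0.75, -0.625]
m = -0.6875, h(m) = -0.4358 (−); new bracket [-0.6875, -0.625]

[-0.6875, -0.625]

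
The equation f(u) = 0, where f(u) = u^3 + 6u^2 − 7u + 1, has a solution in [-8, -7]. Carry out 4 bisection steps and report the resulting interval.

midpoint -7.5: f = -30.875 < 0 → [-7.5, -7]
midpoint -7.25: f = -13.953125 < 0 → [-7.25, -7]
midpoint -7.125: f = -6.236328 < 0 → [-7.125, -7]
midpoint -7.0625: f = -2.5588 < 0 → [-7.0625, -7]

[-7.0625, -7]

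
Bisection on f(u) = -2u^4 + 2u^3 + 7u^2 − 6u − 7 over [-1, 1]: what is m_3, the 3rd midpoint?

m = 0, f(m) = -7 (−); new bracket [-1, 0]
m = -0.5, f(m) = -2.625 (−); new bracket [-1, -0.5]
m = -0.75, f(m) = -0.039062 (−); new bracket [-1, -0.75]

-0.75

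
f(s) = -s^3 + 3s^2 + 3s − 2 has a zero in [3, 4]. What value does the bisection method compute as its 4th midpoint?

m = 3.5, f(m) = 2.375 (+); new bracket [3.5, 4]
m = 3.75, f(m) = -1.296875 (−); new bracket [3.5, 3.75]
m = 3.625, f(m) = 0.662109 (+); new bracket [3.625, 3.75]
m = 3.6875, f(m) = -0.2859 (−); new bracket [3.625, 3.6875]

3.6875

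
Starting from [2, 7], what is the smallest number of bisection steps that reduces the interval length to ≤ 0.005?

10

Width after n steps is 5/2^n. Need 2^n ≥ 5/0.005 = 1000.
2^9 = 512 < 1000 ≤ 2^10 = 1024, so n = 10.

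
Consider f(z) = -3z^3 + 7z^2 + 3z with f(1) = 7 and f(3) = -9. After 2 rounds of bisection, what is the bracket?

[2.5, 3]

z = 2 gives f = 10, positive; keep [2, 3]
z = 2.5 gives f = 4.375, positive; keep [2.5, 3]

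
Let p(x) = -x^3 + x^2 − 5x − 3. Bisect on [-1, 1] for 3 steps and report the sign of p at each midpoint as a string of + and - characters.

p(0) = -3 < 0, so the root lies in [-1, 0]
p(-0.5) = -0.125 < 0, so the root lies in [-1, -0.5]
p(-0.75) = 1.734375 > 0, so the root lies in [-0.75, -0.5]

--+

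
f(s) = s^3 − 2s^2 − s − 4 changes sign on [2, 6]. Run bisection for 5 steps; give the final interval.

s = 4 gives f = 24, positive; keep [2, 4]
s = 3 gives f = 2, positive; keep [2, 3]
s = 2.5 gives f = -3.375, negative; keep [2.5, 3]
s = 2.75 gives f = -1.0781, negative; keep [2.75, 3]
s = 2.875 gives f = 0.3574, positive; keep [2.75, 2.875]

[2.75, 2.875]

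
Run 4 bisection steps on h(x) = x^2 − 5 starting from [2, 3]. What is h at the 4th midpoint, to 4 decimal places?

midpoint 2.5: h = 1.25 > 0 → [2, 2.5]
midpoint 2.25: h = 0.0625 > 0 → [2, 2.25]
midpoint 2.125: h = -0.484375 < 0 → [2.125, 2.25]
midpoint 2.1875: h = -0.2148 < 0 → [2.1875, 2.25]

-0.2148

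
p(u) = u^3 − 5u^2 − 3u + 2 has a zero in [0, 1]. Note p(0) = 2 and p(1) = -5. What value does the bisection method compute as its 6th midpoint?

u = 0.5 gives p = -0.625, negative; keep [0, 0.5]
u = 0.25 gives p = 0.953125, positive; keep [0.25, 0.5]
u = 0.375 gives p = 0.224609, positive; keep [0.375, 0.5]
u = 0.4375 gives p = -0.1858, negative; keep [0.375, 0.4375]
u = 0.40625 gives p = 0.0231, positive; keep [0.40625, 0.4375]
u = 0.421875 gives p = -0.0804, negative; keep [0.40625, 0.421875]

0.421875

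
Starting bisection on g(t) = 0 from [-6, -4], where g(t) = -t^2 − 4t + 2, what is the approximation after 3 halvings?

g(-5) = -3 < 0, so the root lies in [-5, -4]
g(-4.5) = -0.25 < 0, so the root lies in [-4.5, -4]
g(-4.25) = 0.9375 > 0, so the root lies in [-4.5, -4.25]

-4.25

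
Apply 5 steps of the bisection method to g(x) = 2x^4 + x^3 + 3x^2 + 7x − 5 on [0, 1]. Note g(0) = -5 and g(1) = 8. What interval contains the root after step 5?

[0.53125, 0.5625]

g(0.5) = -0.5 < 0, so the root lies in [0.5, 1]
g(0.75) = 2.992188 > 0, so the root lies in [0.5, 0.75]
g(0.625) = 1.096191 > 0, so the root lies in [0.5, 0.625]
g(0.5625) = 0.2649 > 0, so the root lies in [0.5, 0.5625]
g(0.53125) = -0.1253 < 0, so the root lies in [0.53125, 0.5625]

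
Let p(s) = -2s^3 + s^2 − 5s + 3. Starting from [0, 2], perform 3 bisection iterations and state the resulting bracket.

m = 1, p(m) = -3 (−); new bracket [0, 1]
m = 0.5, p(m) = 0.5 (+); new bracket [0.5, 1]
m = 0.75, p(m) = -1.03125 (−); new bracket [0.5, 0.75]

[0.5, 0.75]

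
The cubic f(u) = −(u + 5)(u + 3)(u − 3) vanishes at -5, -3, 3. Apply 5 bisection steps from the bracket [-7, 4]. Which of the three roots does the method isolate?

3

u = -1.5 gives f = 23.625, positive; keep [-1.5, 4]
u = 1.25 gives f = 46.484375, positive; keep [1.25, 4]
u = 2.625 gives f = 16.083984, positive; keep [2.625, 4]
u = 3.3125 gives f = -16.3977, negative; keep [2.625, 3.3125]
u = 2.96875 gives f = 1.4864, positive; keep [2.96875, 3.3125]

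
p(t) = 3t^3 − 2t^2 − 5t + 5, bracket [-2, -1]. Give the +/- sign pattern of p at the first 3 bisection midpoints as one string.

-++

t = -1.5 gives p = -2.125, negative; keep [-1.5, -1]
t = -1.25 gives p = 2.265625, positive; keep [-1.5, -1.25]
t = -1.375 gives p = 0.294922, positive; keep [-1.5, -1.375]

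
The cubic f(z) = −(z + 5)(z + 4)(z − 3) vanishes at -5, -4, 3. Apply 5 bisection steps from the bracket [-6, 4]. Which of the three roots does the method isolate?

midpoint -1: f = 48 > 0 → [-1, 4]
midpoint 1.5: f = 53.625 > 0 → [1.5, 4]
midpoint 2.75: f = 13.078125 > 0 → [2.75, 4]
midpoint 3.375: f = -23.1621 < 0 → [2.75, 3.375]
midpoint 3.0625: f = -3.5588 < 0 → [2.75, 3.0625]

3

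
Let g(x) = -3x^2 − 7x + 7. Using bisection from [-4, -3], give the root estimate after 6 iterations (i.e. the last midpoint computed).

g(-3.5) = -5.25 < 0, so the root lies in [-3.5, -3]
g(-3.25) = -1.9375 < 0, so the root lies in [-3.25, -3]
g(-3.125) = -0.421875 < 0, so the root lies in [-3.125, -3]
g(-3.0625) = 0.3008 > 0, so the root lies in [-3.125, -3.0625]
g(-3.09375) = -0.0576 < 0, so the root lies in [-3.09375, -3.0625]
g(-3.078125) = 0.1223 > 0, so the root lies in [-3.09375, -3.078125]

-3.078125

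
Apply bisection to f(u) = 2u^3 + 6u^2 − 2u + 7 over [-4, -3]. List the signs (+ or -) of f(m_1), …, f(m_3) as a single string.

+--

m = -3.5, f(m) = 1.75 (+); new bracket [-4, -3.5]
m = -3.75, f(m) = -6.59375 (−); new bracket [-3.75, -3.5]
m = -3.625, f(m) = -2.175781 (−); new bracket [-3.625, -3.5]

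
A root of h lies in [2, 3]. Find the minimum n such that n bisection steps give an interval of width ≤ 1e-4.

14

Width after n steps is 1/2^n. Need 2^n ≥ 1/1e-4 = 10000.
2^13 = 8192 < 10000 ≤ 2^14 = 16384, so n = 14.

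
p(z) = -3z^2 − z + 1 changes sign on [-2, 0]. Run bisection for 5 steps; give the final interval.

[-0.8125, -0.75]

midpoint -1: p = -1 < 0 → [-1, 0]
midpoint -0.5: p = 0.75 > 0 → [-1, -0.5]
midpoint -0.75: p = 0.0625 > 0 → [-1, -0.75]
midpoint -0.875: p = -0.4219 < 0 → [-0.875, -0.75]
midpoint -0.8125: p = -0.168 < 0 → [-0.8125, -0.75]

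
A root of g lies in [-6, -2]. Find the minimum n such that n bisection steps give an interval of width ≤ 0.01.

9

Width after n steps is 4/2^n. Need 2^n ≥ 4/0.01 = 400.
2^8 = 256 < 400 ≤ 2^9 = 512, so n = 9.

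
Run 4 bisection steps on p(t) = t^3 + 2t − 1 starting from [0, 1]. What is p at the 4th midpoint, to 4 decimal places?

midpoint 0.5: p = 0.125 > 0 → [0, 0.5]
midpoint 0.25: p = -0.484375 < 0 → [0.25, 0.5]
midpoint 0.375: p = -0.197266 < 0 → [0.375, 0.5]
midpoint 0.4375: p = -0.0413 < 0 → [0.4375, 0.5]

-0.0413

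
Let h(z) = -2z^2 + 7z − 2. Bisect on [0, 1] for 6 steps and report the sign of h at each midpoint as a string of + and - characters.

+-+-++

z = 0.5 gives h = 1, positive; keep [0, 0.5]
z = 0.25 gives h = -0.375, negative; keep [0.25, 0.5]
z = 0.375 gives h = 0.34375, positive; keep [0.25, 0.375]
z = 0.3125 gives h = -0.0078, negative; keep [0.3125, 0.375]
z = 0.34375 gives h = 0.1699, positive; keep [0.3125, 0.34375]
z = 0.328125 gives h = 0.0815, positive; keep [0.3125, 0.328125]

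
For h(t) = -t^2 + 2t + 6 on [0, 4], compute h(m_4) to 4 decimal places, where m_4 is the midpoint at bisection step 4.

-0.5625

midpoint 2: h = 6 > 0 → [2, 4]
midpoint 3: h = 3 > 0 → [3, 4]
midpoint 3.5: h = 0.75 > 0 → [3.5, 4]
midpoint 3.75: h = -0.5625 < 0 → [3.5, 3.75]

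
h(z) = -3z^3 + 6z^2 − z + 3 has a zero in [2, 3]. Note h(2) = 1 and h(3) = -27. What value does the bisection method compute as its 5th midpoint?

h(2.5) = -8.875 < 0, so the root lies in [2, 2.5]
h(2.25) = -3.046875 < 0, so the root lies in [2, 2.25]
h(2.125) = -0.818359 < 0, so the root lies in [2, 2.125]
h(2.0625) = 0.1399 > 0, so the root lies in [2.0625, 2.125]
h(2.09375) = -0.3267 < 0, so the root lies in [2.0625, 2.09375]

2.09375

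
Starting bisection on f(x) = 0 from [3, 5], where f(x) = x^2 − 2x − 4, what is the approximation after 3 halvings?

midpoint 4: f = 4 > 0 → [3, 4]
midpoint 3.5: f = 1.25 > 0 → [3, 3.5]
midpoint 3.25: f = 0.0625 > 0 → [3, 3.25]

3.25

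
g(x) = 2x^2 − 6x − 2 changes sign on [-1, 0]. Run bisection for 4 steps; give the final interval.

[-0.3125, -0.25]

g(-0.5) = 1.5 > 0, so the root lies in [-0.5, 0]
g(-0.25) = -0.375 < 0, so the root lies in [-0.5, -0.25]
g(-0.375) = 0.53125 > 0, so the root lies in [-0.375, -0.25]
g(-0.3125) = 0.0703 > 0, so the root lies in [-0.3125, -0.25]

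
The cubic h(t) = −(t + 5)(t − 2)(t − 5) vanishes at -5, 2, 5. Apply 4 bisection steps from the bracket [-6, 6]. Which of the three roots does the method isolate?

t = 0 gives h = -50, negative; keep [-6, 0]
t = -3 gives h = -80, negative; keep [-6, -3]
t = -4.5 gives h = -30.875, negative; keep [-6, -4.5]
t = -5.25 gives h = 18.5781, positive; keep [-5.25, -4.5]

-5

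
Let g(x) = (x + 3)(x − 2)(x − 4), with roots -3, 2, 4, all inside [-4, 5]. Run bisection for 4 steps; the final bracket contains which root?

midpoint 0.5: g = 18.375 > 0 → [-4, 0.5]
midpoint -1.75: g = 26.953125 > 0 → [-4, -1.75]
midpoint -2.875: g = 4.189453 > 0 → [-4, -2.875]
midpoint -3.4375: g = -17.6931 < 0 → [-3.4375, -2.875]

-3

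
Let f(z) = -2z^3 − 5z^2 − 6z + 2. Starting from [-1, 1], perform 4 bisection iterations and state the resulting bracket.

midpoint 0: f = 2 > 0 → [0, 1]
midpoint 0.5: f = -2.5 < 0 → [0, 0.5]
midpoint 0.25: f = 0.15625 > 0 → [0.25, 0.5]
midpoint 0.375: f = -1.0586 < 0 → [0.25, 0.375]

[0.25, 0.375]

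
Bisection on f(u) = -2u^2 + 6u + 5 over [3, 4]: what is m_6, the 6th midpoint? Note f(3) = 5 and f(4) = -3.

3.671875

u = 3.5 gives f = 1.5, positive; keep [3.5, 4]
u = 3.75 gives f = -0.625, negative; keep [3.5, 3.75]
u = 3.625 gives f = 0.46875, positive; keep [3.625, 3.75]
u = 3.6875 gives f = -0.0703, negative; keep [3.625, 3.6875]
u = 3.65625 gives f = 0.2012, positive; keep [3.65625, 3.6875]
u = 3.671875 gives f = 0.0659, positive; keep [3.671875, 3.6875]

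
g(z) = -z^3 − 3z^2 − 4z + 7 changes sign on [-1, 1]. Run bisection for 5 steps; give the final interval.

[0.875, 0.9375]

midpoint 0: g = 7 > 0 → [0, 1]
midpoint 0.5: g = 4.125 > 0 → [0.5, 1]
midpoint 0.75: g = 1.890625 > 0 → [0.75, 1]
midpoint 0.875: g = 0.5332 > 0 → [0.875, 1]
midpoint 0.9375: g = -0.2107 < 0 → [0.875, 0.9375]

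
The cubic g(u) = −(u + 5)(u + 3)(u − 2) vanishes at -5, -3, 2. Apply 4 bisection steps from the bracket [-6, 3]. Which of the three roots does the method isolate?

u = -1.5 gives g = 18.375, positive; keep [-1.5, 3]
u = 0.75 gives g = 26.953125, positive; keep [0.75, 3]
u = 1.875 gives g = 4.189453, positive; keep [1.875, 3]
u = 2.4375 gives g = -17.6931, negative; keep [1.875, 2.4375]

2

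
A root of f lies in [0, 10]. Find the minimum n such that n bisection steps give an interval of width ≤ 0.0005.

Width after n steps is 10/2^n. Need 2^n ≥ 10/0.0005 = 20000.
2^14 = 16384 < 20000 ≤ 2^15 = 32768, so n = 15.

15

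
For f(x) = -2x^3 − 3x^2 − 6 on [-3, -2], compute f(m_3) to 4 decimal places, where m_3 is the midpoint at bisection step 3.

x = -2.5 gives f = 6.5, positive; keep [-2.5, -2]
x = -2.25 gives f = 1.59375, positive; keep [-2.25, -2]
x = -2.125 gives f = -0.355469, negative; keep [-2.25, -2.125]

-0.3555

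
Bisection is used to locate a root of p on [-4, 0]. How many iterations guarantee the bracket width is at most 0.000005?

20

Width after n steps is 4/2^n. Need 2^n ≥ 4/0.000005 = 800000.
2^19 = 524288 < 800000 ≤ 2^20 = 1048576, so n = 20.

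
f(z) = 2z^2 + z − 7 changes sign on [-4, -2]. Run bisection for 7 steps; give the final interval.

z = -3 gives f = 8, positive; keep [-3, -2]
z = -2.5 gives f = 3, positive; keep [-2.5, -2]
z = -2.25 gives f = 0.875, positive; keep [-2.25, -2]
z = -2.125 gives f = -0.0938, negative; keep [-2.25, -2.125]
z = -2.1875 gives f = 0.3828, positive; keep [-2.1875, -2.125]
z = -2.15625 gives f = 0.1426, positive; keep [-2.15625, -2.125]
z = -2.140625 gives f = 0.0239, positive; keep [-2.140625, -2.125]

[-2.140625, -2.125]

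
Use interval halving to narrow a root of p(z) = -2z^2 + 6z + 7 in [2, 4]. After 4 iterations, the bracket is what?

m = 3, p(m) = 7 (+); new bracket [3, 4]
m = 3.5, p(m) = 3.5 (+); new bracket [3.5, 4]
m = 3.75, p(m) = 1.375 (+); new bracket [3.75, 4]
m = 3.875, p(m) = 0.2188 (+); new bracket [3.875, 4]

[3.875, 4]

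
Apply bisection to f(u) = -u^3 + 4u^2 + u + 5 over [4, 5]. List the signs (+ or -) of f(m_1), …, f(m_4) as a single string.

m = 4.5, f(m) = -0.625 (−); new bracket [4, 4.5]
m = 4.25, f(m) = 4.734375 (+); new bracket [4.25, 4.5]
m = 4.375, f(m) = 2.197266 (+); new bracket [4.375, 4.5]
m = 4.4375, f(m) = 0.8225 (+); new bracket [4.4375, 4.5]

-+++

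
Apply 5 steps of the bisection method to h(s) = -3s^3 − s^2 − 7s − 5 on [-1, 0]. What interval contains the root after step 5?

[-0.65625, -0.625]

midpoint -0.5: h = -1.375 < 0 → [-1, -0.5]
midpoint -0.75: h = 0.953125 > 0 → [-0.75, -0.5]
midpoint -0.625: h = -0.283203 < 0 → [-0.75, -0.625]
midpoint -0.6875: h = 0.3147 > 0 → [-0.6875, -0.625]
midpoint -0.65625: h = 0.011 > 0 → [-0.65625, -0.625]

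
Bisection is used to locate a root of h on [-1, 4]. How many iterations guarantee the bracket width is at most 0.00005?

Width after n steps is 5/2^n. Need 2^n ≥ 5/0.00005 = 100000.
2^16 = 65536 < 100000 ≤ 2^17 = 131072, so n = 17.

17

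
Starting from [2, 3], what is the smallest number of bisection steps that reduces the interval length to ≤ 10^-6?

20

Width after n steps is 1/2^n. Need 2^n ≥ 1/10^-6 = 1000000.
2^19 = 524288 < 1000000 ≤ 2^20 = 1048576, so n = 20.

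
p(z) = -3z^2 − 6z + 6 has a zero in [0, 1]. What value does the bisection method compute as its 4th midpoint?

midpoint 0.5: p = 2.25 > 0 → [0.5, 1]
midpoint 0.75: p = -0.1875 < 0 → [0.5, 0.75]
midpoint 0.625: p = 1.078125 > 0 → [0.625, 0.75]
midpoint 0.6875: p = 0.457 > 0 → [0.6875, 0.75]

0.6875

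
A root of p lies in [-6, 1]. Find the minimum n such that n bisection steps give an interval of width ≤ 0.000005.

21

Width after n steps is 7/2^n. Need 2^n ≥ 7/0.000005 = 1400000.
2^20 = 1048576 < 1400000 ≤ 2^21 = 2097152, so n = 21.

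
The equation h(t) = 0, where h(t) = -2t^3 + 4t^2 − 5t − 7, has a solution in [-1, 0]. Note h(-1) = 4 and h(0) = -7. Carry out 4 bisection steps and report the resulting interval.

h(-0.5) = -3.25 < 0, so the root lies in [-1, -0.5]
h(-0.75) = -0.15625 < 0, so the root lies in [-1, -0.75]
h(-0.875) = 1.777344 > 0, so the root lies in [-0.875, -0.75]
h(-0.8125) = 0.7759 > 0, so the root lies in [-0.8125, -0.75]

[-0.8125, -0.75]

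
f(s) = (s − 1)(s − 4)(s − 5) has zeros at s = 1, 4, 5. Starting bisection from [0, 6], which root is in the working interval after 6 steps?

1

s = 3 gives f = 4, positive; keep [0, 3]
s = 1.5 gives f = 4.375, positive; keep [0, 1.5]
s = 0.75 gives f = -3.453125, negative; keep [0.75, 1.5]
s = 1.125 gives f = 1.3926, positive; keep [0.75, 1.125]
s = 0.9375 gives f = -0.7776, negative; keep [0.9375, 1.125]
s = 1.03125 gives f = 0.3682, positive; keep [0.9375, 1.03125]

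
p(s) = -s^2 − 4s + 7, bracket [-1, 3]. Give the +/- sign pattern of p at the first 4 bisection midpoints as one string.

midpoint 1: p = 2 > 0 → [1, 3]
midpoint 2: p = -5 < 0 → [1, 2]
midpoint 1.5: p = -1.25 < 0 → [1, 1.5]
midpoint 1.25: p = 0.4375 > 0 → [1.25, 1.5]

+--+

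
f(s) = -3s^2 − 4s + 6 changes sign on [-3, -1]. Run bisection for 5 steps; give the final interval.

[-2.25, -2.1875]

m = -2, f(m) = 2 (+); new bracket [-3, -2]
m = -2.5, f(m) = -2.75 (−); new bracket [-2.5, -2]
m = -2.25, f(m) = -0.1875 (−); new bracket [-2.25, -2]
m = -2.125, f(m) = 0.9531 (+); new bracket [-2.25, -2.125]
m = -2.1875, f(m) = 0.3945 (+); new bracket [-2.25, -2.1875]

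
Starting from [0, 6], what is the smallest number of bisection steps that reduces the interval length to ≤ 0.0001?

16

Width after n steps is 6/2^n. Need 2^n ≥ 6/0.0001 = 60000.
2^15 = 32768 < 60000 ≤ 2^16 = 65536, so n = 16.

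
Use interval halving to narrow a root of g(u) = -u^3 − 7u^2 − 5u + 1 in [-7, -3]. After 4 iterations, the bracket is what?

g(-5) = -24 < 0, so the root lies in [-7, -5]
g(-6) = -5 < 0, so the root lies in [-7, -6]
g(-6.5) = 12.375 > 0, so the root lies in [-6.5, -6]
g(-6.25) = 2.9531 > 0, so the root lies in [-6.25, -6]

[-6.25, -6]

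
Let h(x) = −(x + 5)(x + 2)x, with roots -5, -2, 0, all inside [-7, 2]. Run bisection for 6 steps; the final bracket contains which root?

-5

h(-2.5) = -3.125 < 0, so the root lies in [-7, -2.5]
h(-4.75) = -3.265625 < 0, so the root lies in [-7, -4.75]
h(-5.875) = 19.919922 > 0, so the root lies in [-5.875, -4.75]
h(-5.3125) = 5.4993 > 0, so the root lies in [-5.3125, -4.75]
h(-5.03125) = 0.4766 > 0, so the root lies in [-5.03125, -4.75]
h(-4.890625) = -1.5462 < 0, so the root lies in [-5.03125, -4.890625]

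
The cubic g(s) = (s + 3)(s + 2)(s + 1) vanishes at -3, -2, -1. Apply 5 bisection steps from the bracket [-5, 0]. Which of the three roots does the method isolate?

midpoint -2.5: g = 0.375 > 0 → [-5, -2.5]
midpoint -3.75: g = -3.609375 < 0 → [-3.75, -2.5]
midpoint -3.125: g = -0.298828 < 0 → [-3.125, -2.5]
midpoint -2.8125: g = 0.2761 > 0 → [-3.125, -2.8125]
midpoint -2.96875: g = 0.0596 > 0 → [-3.125, -2.96875]

-3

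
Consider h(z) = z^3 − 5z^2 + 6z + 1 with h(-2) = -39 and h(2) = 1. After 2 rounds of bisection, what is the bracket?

[-1, 0]

m = 0, h(m) = 1 (+); new bracket [-2, 0]
m = -1, h(m) = -11 (−); new bracket [-1, 0]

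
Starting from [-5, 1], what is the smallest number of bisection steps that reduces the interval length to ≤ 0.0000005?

Width after n steps is 6/2^n. Need 2^n ≥ 6/0.0000005 = 12000000.
2^23 = 8388608 < 12000000 ≤ 2^24 = 16777216, so n = 24.

24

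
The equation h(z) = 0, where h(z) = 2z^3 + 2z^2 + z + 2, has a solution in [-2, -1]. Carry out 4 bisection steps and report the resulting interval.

[-1.25, -1.1875]

h(-1.5) = -1.75 < 0, so the root lies in [-1.5, -1]
h(-1.25) = -0.03125 < 0, so the root lies in [-1.25, -1]
h(-1.125) = 0.558594 > 0, so the root lies in [-1.25, -1.125]
h(-1.1875) = 0.2837 > 0, so the root lies in [-1.25, -1.1875]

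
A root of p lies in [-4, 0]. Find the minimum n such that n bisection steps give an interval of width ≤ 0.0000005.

Width after n steps is 4/2^n. Need 2^n ≥ 4/0.0000005 = 8000000.
2^22 = 4194304 < 8000000 ≤ 2^23 = 8388608, so n = 23.

23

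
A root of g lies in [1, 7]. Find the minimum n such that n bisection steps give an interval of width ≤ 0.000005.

Width after n steps is 6/2^n. Need 2^n ≥ 6/0.000005 = 1200000.
2^20 = 1048576 < 1200000 ≤ 2^21 = 2097152, so n = 21.

21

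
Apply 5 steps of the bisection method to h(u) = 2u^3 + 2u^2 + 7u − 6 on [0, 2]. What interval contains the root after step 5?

h(1) = 5 > 0, so the root lies in [0, 1]
h(0.5) = -1.75 < 0, so the root lies in [0.5, 1]
h(0.75) = 1.21875 > 0, so the root lies in [0.5, 0.75]
h(0.625) = -0.3555 < 0, so the root lies in [0.625, 0.75]
h(0.6875) = 0.4077 > 0, so the root lies in [0.625, 0.6875]

[0.625, 0.6875]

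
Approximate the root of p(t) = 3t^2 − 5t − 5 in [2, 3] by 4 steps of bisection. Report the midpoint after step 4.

2.3125

midpoint 2.5: p = 1.25 > 0 → [2, 2.5]
midpoint 2.25: p = -1.0625 < 0 → [2.25, 2.5]
midpoint 2.375: p = 0.046875 > 0 → [2.25, 2.375]
midpoint 2.3125: p = -0.5195 < 0 → [2.3125, 2.375]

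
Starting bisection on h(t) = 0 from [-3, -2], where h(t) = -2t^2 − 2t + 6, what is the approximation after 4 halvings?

-2.3125

midpoint -2.5: h = -1.5 < 0 → [-2.5, -2]
midpoint -2.25: h = 0.375 > 0 → [-2.5, -2.25]
midpoint -2.375: h = -0.53125 < 0 → [-2.375, -2.25]
midpoint -2.3125: h = -0.0703 < 0 → [-2.3125, -2.25]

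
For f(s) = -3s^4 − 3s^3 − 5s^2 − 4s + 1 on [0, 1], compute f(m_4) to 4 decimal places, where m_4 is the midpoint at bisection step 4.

0.0507

m = 0.5, f(m) = -2.8125 (−); new bracket [0, 0.5]
m = 0.25, f(m) = -0.371094 (−); new bracket [0, 0.25]
m = 0.125, f(m) = 0.415283 (+); new bracket [0.125, 0.25]
m = 0.1875, f(m) = 0.0507 (+); new bracket [0.1875, 0.25]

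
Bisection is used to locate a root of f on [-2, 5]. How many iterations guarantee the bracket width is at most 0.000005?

21

Width after n steps is 7/2^n. Need 2^n ≥ 7/0.000005 = 1400000.
2^20 = 1048576 < 1400000 ≤ 2^21 = 2097152, so n = 21.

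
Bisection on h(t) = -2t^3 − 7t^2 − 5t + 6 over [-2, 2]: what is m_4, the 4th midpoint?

midpoint 0: h = 6 > 0 → [0, 2]
midpoint 1: h = -8 < 0 → [0, 1]
midpoint 0.5: h = 1.5 > 0 → [0.5, 1]
midpoint 0.75: h = -2.5312 < 0 → [0.5, 0.75]

0.75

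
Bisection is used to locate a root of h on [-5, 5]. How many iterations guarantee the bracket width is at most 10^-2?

Width after n steps is 10/2^n. Need 2^n ≥ 10/10^-2 = 1000.
2^9 = 512 < 1000 ≤ 2^10 = 1024, so n = 10.

10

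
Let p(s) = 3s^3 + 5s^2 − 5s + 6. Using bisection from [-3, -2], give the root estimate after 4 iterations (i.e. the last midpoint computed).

-2.5625

p(-2.5) = 2.875 > 0, so the root lies in [-3, -2.5]
p(-2.75) = -4.828125 < 0, so the root lies in [-2.75, -2.5]
p(-2.625) = -0.685547 < 0, so the root lies in [-2.625, -2.5]
p(-2.5625) = 1.1653 > 0, so the root lies in [-2.625, -2.5625]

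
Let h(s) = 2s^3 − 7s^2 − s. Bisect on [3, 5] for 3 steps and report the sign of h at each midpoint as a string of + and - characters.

+-+

m = 4, h(m) = 12 (+); new bracket [3, 4]
m = 3.5, h(m) = -3.5 (−); new bracket [3.5, 4]
m = 3.75, h(m) = 3.28125 (+); new bracket [3.5, 3.75]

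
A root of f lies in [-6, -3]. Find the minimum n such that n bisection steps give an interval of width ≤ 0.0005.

Width after n steps is 3/2^n. Need 2^n ≥ 3/0.0005 = 6000.
2^12 = 4096 < 6000 ≤ 2^13 = 8192, so n = 13.

13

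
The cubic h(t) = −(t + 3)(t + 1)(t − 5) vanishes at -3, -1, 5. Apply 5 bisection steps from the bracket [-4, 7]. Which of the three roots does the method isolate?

5

midpoint 1.5: h = 39.375 > 0 → [1.5, 7]
midpoint 4.25: h = 28.546875 > 0 → [4.25, 7]
midpoint 5.625: h = -35.712891 < 0 → [4.25, 5.625]
midpoint 4.9375: h = 2.9456 > 0 → [4.9375, 5.625]
midpoint 5.28125: h = -14.6297 < 0 → [4.9375, 5.28125]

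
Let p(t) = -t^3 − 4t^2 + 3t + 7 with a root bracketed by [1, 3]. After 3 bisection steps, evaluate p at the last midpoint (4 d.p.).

t = 2 gives p = -11, negative; keep [1, 2]
t = 1.5 gives p = -0.875, negative; keep [1, 1.5]
t = 1.25 gives p = 2.546875, positive; keep [1.25, 1.5]

2.5469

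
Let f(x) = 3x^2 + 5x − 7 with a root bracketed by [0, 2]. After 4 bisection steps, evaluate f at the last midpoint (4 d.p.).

-0.3281

x = 1 gives f = 1, positive; keep [0, 1]
x = 0.5 gives f = -3.75, negative; keep [0.5, 1]
x = 0.75 gives f = -1.5625, negative; keep [0.75, 1]
x = 0.875 gives f = -0.3281, negative; keep [0.875, 1]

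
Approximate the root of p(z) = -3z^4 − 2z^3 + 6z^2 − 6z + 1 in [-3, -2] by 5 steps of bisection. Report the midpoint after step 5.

z = -2.5 gives p = -32.4375, negative; keep [-2.5, -2]
z = -2.25 gives p = -9.230469, negative; keep [-2.25, -2]
z = -2.125 gives p = -1.137451, negative; keep [-2.125, -2]
z = -2.0625 gives p = 2.1586, positive; keep [-2.125, -2.0625]
z = -2.09375 gives p = 0.5695, positive; keep [-2.125, -2.09375]

-2.09375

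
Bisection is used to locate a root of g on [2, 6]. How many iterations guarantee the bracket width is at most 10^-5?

Width after n steps is 4/2^n. Need 2^n ≥ 4/10^-5 = 400000.
2^18 = 262144 < 400000 ≤ 2^19 = 524288, so n = 19.

19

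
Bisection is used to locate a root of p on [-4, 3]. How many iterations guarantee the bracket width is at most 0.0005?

Width after n steps is 7/2^n. Need 2^n ≥ 7/0.0005 = 14000.
2^13 = 8192 < 14000 ≤ 2^14 = 16384, so n = 14.

14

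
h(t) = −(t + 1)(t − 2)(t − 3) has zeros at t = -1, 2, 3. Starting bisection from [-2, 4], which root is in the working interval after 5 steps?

-1

h(1) = -4 < 0, so the root lies in [-2, 1]
h(-0.5) = -4.375 < 0, so the root lies in [-2, -0.5]
h(-1.25) = 3.453125 > 0, so the root lies in [-1.25, -0.5]
h(-0.875) = -1.3926 < 0, so the root lies in [-1.25, -0.875]
h(-1.0625) = 0.7776 > 0, so the root lies in [-1.0625, -0.875]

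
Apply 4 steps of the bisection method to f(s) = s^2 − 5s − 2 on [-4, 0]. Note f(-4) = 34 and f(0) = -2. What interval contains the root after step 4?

[-0.5, -0.25]

midpoint -2: f = 12 > 0 → [-2, 0]
midpoint -1: f = 4 > 0 → [-1, 0]
midpoint -0.5: f = 0.75 > 0 → [-0.5, 0]
midpoint -0.25: f = -0.6875 < 0 → [-0.5, -0.25]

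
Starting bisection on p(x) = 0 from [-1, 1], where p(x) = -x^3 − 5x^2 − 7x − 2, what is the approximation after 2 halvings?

p(0) = -2 < 0, so the root lies in [-1, 0]
p(-0.5) = 0.375 > 0, so the root lies in [-0.5, 0]

-0.5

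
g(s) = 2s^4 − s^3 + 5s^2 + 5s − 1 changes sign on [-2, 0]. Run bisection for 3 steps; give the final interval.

[-1, -0.75]

midpoint -1: g = 2 > 0 → [-1, 0]
midpoint -0.5: g = -2 < 0 → [-1, -0.5]
midpoint -0.75: g = -0.882812 < 0 → [-1, -0.75]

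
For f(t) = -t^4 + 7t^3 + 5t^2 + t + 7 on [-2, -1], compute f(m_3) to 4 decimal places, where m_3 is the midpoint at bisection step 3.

0.6345

m = -1.5, f(m) = -11.9375 (−); new bracket [-1.5, -1]
m = -1.25, f(m) = -2.550781 (−); new bracket [-1.25, -1]
m = -1.125, f(m) = 0.634521 (+); new bracket [-1.25, -1.125]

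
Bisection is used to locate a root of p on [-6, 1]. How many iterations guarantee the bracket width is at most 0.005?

11

Width after n steps is 7/2^n. Need 2^n ≥ 7/0.005 = 1400.
2^10 = 1024 < 1400 ≤ 2^11 = 2048, so n = 11.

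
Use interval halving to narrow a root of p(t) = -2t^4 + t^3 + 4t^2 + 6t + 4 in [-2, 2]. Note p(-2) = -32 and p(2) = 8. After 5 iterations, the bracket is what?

[-0.875, -0.75]

t = 0 gives p = 4, positive; keep [-2, 0]
t = -1 gives p = -1, negative; keep [-1, 0]
t = -0.5 gives p = 1.75, positive; keep [-1, -0.5]
t = -0.75 gives p = 0.6953, positive; keep [-1, -0.75]
t = -0.875 gives p = -0.0298, negative; keep [-0.875, -0.75]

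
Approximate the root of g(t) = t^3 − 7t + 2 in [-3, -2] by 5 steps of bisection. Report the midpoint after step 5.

midpoint -2.5: g = 3.875 > 0 → [-3, -2.5]
midpoint -2.75: g = 0.453125 > 0 → [-3, -2.75]
midpoint -2.875: g = -1.638672 < 0 → [-2.875, -2.75]
midpoint -2.8125: g = -0.5598 < 0 → [-2.8125, -2.75]
midpoint -2.78125: g = -0.0452 < 0 → [-2.78125, -2.75]

-2.78125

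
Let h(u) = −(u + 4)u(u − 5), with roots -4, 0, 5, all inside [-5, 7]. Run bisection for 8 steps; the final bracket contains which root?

h(1) = 20 > 0, so the root lies in [1, 7]
h(4) = 32 > 0, so the root lies in [4, 7]
h(5.5) = -26.125 < 0, so the root lies in [4, 5.5]
h(4.75) = 10.3906 > 0, so the root lies in [4.75, 5.5]
h(5.125) = -5.8457 < 0, so the root lies in [4.75, 5.125]
h(4.9375) = 2.7581 > 0, so the root lies in [4.9375, 5.125]
h(5.03125) = -1.42 < 0, so the root lies in [4.9375, 5.03125]
h(4.984375) = 0.6997 > 0, so the root lies in [4.984375, 5.03125]

5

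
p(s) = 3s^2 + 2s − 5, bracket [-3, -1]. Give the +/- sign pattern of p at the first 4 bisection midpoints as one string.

m = -2, p(m) = 3 (+); new bracket [-2, -1]
m = -1.5, p(m) = -1.25 (−); new bracket [-2, -1.5]
m = -1.75, p(m) = 0.6875 (+); new bracket [-1.75, -1.5]
m = -1.625, p(m) = -0.3281 (−); new bracket [-1.75, -1.625]

+-+-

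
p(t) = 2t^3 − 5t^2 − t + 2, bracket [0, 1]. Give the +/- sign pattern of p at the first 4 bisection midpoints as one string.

+--+

midpoint 0.5: p = 0.5 > 0 → [0.5, 1]
midpoint 0.75: p = -0.71875 < 0 → [0.5, 0.75]
midpoint 0.625: p = -0.089844 < 0 → [0.5, 0.625]
midpoint 0.5625: p = 0.2114 > 0 → [0.5625, 0.625]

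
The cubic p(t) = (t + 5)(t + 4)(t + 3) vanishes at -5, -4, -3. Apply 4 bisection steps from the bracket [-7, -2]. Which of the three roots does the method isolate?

-5

p(-4.5) = 0.375 > 0, so the root lies in [-7, -4.5]
p(-5.75) = -3.609375 < 0, so the root lies in [-5.75, -4.5]
p(-5.125) = -0.298828 < 0, so the root lies in [-5.125, -4.5]
p(-4.8125) = 0.2761 > 0, so the root lies in [-5.125, -4.8125]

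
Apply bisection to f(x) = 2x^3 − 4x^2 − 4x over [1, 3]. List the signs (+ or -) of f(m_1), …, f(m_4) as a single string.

--+-

f(2) = -8 < 0, so the root lies in [2, 3]
f(2.5) = -3.75 < 0, so the root lies in [2.5, 3]
f(2.75) = 0.34375 > 0, so the root lies in [2.5, 2.75]
f(2.625) = -1.8867 < 0, so the root lies in [2.625, 2.75]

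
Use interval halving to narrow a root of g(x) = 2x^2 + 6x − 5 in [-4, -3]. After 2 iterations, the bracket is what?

g(-3.5) = -1.5 < 0, so the root lies in [-4, -3.5]
g(-3.75) = 0.625 > 0, so the root lies in [-3.75, -3.5]

[-3.75, -3.5]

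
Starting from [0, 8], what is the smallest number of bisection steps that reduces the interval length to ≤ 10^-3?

13

Width after n steps is 8/2^n. Need 2^n ≥ 8/10^-3 = 8000.
2^12 = 4096 < 8000 ≤ 2^13 = 8192, so n = 13.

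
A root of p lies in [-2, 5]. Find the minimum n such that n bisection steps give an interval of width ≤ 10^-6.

23

Width after n steps is 7/2^n. Need 2^n ≥ 7/10^-6 = 7000000.
2^22 = 4194304 < 7000000 ≤ 2^23 = 8388608, so n = 23.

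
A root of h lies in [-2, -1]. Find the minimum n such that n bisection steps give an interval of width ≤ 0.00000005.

25

Width after n steps is 1/2^n. Need 2^n ≥ 1/0.00000005 = 20000000.
2^24 = 16777216 < 20000000 ≤ 2^25 = 33554432, so n = 25.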